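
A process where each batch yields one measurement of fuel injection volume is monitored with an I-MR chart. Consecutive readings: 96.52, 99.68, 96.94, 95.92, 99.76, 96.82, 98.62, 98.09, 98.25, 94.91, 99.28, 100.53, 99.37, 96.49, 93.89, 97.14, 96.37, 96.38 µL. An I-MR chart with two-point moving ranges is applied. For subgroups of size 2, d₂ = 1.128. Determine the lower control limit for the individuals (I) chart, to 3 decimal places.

X̄ = (96.52 + 99.68 + 96.94 + 95.92 + 99.76 + 96.82 + 98.62 + 98.09 + 98.25 + 94.91 + 99.28 + 100.53 + 99.37 + 96.49 + 93.89 + 97.14 + 96.37 + 96.38) / 18 = 97.4978
Moving ranges: 3.16, 2.74, 1.02, 3.84, 2.94, 1.80, 0.53, 0.16, 3.34, 4.37, 1.25, 1.16, 2.88, 2.60, 3.25, 0.77, 0.01; M̄R̄ = 35.8200 / 17 = 2.1071
LCL = X̄ − 3·M̄R̄/d₂ = 97.4978 − 3 × 2.1071 / 1.128 = 91.8939

91.894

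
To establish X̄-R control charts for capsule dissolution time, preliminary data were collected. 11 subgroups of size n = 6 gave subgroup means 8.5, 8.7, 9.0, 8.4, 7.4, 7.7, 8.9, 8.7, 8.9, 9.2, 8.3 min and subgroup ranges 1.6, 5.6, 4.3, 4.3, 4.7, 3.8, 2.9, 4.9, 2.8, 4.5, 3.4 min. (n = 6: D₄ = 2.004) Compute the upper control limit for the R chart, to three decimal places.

7.797

R̄ = (1.6 + 5.6 + 4.3 + 4.3 + 4.7 + 3.8 + 2.9 + 4.9 + 2.8 + 4.5 + 3.4) / 11 = 42.8000 / 11 = 3.8909
UCL_R = D₄·R̄ = 2.004 × 3.8909 = 7.7974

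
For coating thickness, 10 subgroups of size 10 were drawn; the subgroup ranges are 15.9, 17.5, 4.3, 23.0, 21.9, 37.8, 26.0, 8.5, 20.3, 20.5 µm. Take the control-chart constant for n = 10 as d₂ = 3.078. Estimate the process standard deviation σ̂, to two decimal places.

6.36

R̄ = (15.9 + 17.5 + 4.3 + 23.0 + 21.9 + 37.8 + 26.0 + 8.5 + 20.3 + 20.5) / 10 = 19.5700
σ̂ = R̄ / d₂ = 19.5700 / 3.078 = 6.3580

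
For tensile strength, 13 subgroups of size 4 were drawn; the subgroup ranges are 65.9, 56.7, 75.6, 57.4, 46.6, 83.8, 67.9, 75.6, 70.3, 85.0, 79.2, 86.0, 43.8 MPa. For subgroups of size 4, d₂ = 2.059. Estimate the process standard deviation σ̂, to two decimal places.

R̄ = (65.9 + 56.7 + 75.6 + 57.4 + 46.6 + 83.8 + 67.9 + 75.6 + 70.3 + 85.0 + 79.2 + 86.0 + 43.8) / 13 = 68.7538
σ̂ = R̄ / d₂ = 68.7538 / 2.059 = 33.3919

33.39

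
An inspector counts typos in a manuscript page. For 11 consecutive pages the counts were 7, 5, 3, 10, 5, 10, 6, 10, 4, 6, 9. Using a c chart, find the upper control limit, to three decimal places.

14.652

c̄ = (7 + 5 + 3 + 10 + 5 + 10 + 6 + 10 + 4 + 6 + 9) / 11 = 75 / 11 = 6.8182
UCL = c̄ + 3√c̄ = 6.8182 + 3 × √6.8182 = 6.8182 + 3 × 2.6112 = 14.6517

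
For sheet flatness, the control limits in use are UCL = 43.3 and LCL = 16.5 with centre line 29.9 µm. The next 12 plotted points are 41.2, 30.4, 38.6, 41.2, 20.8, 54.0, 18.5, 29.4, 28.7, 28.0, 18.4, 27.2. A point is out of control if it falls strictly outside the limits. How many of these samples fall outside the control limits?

Compare each point to [16.5, 43.3]: sample 6 = 54.0 > UCL.

1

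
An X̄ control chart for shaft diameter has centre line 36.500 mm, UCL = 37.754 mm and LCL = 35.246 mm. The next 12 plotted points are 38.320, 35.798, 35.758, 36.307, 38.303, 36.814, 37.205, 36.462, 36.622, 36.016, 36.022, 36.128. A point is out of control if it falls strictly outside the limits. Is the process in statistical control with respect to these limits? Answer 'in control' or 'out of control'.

out of control

Compare each point to [35.246, 37.754]: sample 1 = 38.320 > UCL; sample 5 = 38.303 > UCL.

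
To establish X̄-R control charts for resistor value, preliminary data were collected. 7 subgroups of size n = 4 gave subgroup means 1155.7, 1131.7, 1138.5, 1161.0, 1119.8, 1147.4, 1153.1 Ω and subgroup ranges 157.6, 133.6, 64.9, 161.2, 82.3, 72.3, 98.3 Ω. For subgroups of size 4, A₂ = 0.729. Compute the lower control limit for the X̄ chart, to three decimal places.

1063.675

X̄̄ = (1155.7 + 1131.7 + 1138.5 + 1161.0 + 1119.8 + 1147.4 + 1153.1) / 7 = 8007.2000 / 7 = 1143.8857
R̄ = (157.6 + 133.6 + 64.9 + 161.2 + 82.3 + 72.3 + 98.3) / 7 = 770.2000 / 7 = 110.0286
LCL = X̄̄ − A₂·R̄ = 1143.8857 − 0.729 × 110.0286 = 1063.6749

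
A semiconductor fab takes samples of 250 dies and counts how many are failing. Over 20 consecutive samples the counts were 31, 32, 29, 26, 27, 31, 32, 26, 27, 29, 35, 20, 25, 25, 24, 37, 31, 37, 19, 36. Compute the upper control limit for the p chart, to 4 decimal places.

0.1765

p̄ = Σdᵢ / (k·n) = 579 / (20 × 250) = 0.11580
UCL = p̄ + 3·√(p̄(1−p̄)/n) = 0.11580 + 3 × √(0.11580×0.88420/250) = 0.11580 + 3 × 0.02024 = 0.17651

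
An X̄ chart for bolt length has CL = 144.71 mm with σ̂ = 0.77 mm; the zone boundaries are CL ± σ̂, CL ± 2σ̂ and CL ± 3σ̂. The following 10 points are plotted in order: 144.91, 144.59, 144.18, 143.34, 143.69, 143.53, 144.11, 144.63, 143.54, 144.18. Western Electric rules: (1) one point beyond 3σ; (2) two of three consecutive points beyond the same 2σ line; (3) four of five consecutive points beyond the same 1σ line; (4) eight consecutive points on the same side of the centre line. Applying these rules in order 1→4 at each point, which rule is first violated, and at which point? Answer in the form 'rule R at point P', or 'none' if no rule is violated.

Zone of each point (C = within 1σ̂, B = 1σ̂–2σ̂, A = 2σ̂–3σ̂, * = beyond 3σ̂; sign = side of CL): 1:+C, 2:-C, 3:-C, 4:-B, 5:-B, 6:-B, 7:-C, 8:-C, 9:-B, 10:-C
Rule 4 (eight consecutive points on the same side of the centre line) is satisfied at point 9.

rule 4 at point 9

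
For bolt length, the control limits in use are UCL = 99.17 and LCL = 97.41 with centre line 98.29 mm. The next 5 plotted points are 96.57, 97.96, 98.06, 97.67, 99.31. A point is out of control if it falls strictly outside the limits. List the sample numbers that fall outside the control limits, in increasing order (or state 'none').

Compare each point to [97.41, 99.17]: sample 1 = 96.57 < LCL; sample 5 = 99.31 > UCL.

1, 5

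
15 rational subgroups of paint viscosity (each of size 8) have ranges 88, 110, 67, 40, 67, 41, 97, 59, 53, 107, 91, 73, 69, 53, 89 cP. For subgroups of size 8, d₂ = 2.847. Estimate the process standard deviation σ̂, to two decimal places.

25.85

R̄ = (88 + 110 + 67 + 40 + 67 + 41 + 97 + 59 + 53 + 107 + 91 + 73 + 69 + 53 + 89) / 15 = 73.6000
σ̂ = R̄ / d₂ = 73.6000 / 2.847 = 25.8518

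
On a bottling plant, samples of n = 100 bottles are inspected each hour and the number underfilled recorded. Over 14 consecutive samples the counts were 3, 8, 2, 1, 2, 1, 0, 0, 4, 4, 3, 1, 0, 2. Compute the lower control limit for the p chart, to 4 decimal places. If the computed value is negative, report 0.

p̄ = Σdᵢ / (k·n) = 31 / (14 × 100) = 0.02214
LCL = p̄ − 3·√(p̄(1−p̄)/n) = 0.02214 − 3 × 0.01471 = -0.02200 → 0 (negative, so LCL = 0)

0.0000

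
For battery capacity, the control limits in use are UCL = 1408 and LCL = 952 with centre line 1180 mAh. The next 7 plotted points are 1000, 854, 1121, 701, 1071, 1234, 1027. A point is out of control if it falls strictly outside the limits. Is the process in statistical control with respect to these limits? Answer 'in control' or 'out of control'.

Compare each point to [952, 1408]: sample 2 = 854 < LCL; sample 4 = 701 < LCL.

out of control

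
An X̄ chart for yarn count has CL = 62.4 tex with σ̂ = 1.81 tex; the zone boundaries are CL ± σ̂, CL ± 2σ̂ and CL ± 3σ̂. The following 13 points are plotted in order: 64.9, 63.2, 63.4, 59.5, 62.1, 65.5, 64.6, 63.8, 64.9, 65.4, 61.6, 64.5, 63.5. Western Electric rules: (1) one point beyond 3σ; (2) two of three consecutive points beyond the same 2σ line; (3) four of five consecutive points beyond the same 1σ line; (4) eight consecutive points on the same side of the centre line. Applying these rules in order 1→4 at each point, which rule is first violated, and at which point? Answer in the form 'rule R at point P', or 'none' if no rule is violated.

Zone of each point (C = within 1σ̂, B = 1σ̂–2σ̂, A = 2σ̂–3σ̂, * = beyond 3σ̂; sign = side of CL): 1:+B, 2:+C, 3:+C, 4:-B, 5:-C, 6:+B, 7:+B, 8:+C, 9:+B, 10:+B, 11:-C, 12:+B, 13:+C
Rule 3 (four of five consecutive points beyond the same 1σ limit) is satisfied at point 10.

rule 3 at point 10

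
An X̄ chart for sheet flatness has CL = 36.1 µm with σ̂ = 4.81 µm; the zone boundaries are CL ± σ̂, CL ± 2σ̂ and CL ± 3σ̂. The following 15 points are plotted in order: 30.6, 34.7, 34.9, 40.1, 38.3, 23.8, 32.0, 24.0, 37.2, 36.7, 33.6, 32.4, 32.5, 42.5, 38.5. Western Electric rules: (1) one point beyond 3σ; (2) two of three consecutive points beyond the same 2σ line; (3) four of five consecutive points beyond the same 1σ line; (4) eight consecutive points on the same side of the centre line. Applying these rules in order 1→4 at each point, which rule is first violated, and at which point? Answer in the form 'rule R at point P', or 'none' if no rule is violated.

rule 2 at point 8

Zone of each point (C = within 1σ̂, B = 1σ̂–2σ̂, A = 2σ̂–3σ̂, * = beyond 3σ̂; sign = side of CL): 1:-B, 2:-C, 3:-C, 4:+C, 5:+C, 6:-A, 7:-C, 8:-A, 9:+C, 10:+C, 11:-C, 12:-C, 13:-C, 14:+B, 15:+C
Rule 2 (two of three consecutive points beyond the same 2σ limit) is satisfied at point 8.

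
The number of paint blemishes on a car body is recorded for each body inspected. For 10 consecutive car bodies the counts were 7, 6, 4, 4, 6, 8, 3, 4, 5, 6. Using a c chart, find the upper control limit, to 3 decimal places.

c̄ = (7 + 6 + 4 + 4 + 6 + 8 + 3 + 4 + 5 + 6) / 10 = 53 / 10 = 5.3000
UCL = c̄ + 3√c̄ = 5.3000 + 3 × √5.3000 = 5.3000 + 3 × 2.3022 = 12.2065

12.207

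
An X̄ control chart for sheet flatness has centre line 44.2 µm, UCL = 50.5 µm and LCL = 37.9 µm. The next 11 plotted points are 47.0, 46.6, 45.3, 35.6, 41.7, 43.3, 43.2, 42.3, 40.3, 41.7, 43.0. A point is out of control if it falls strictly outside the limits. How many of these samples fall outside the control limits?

1

Compare each point to [37.9, 50.5]: sample 4 = 35.6 < LCL.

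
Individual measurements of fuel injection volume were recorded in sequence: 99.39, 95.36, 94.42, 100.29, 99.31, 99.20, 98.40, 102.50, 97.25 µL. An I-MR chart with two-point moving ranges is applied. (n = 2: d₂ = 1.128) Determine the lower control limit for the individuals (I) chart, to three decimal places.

91.117

X̄ = (99.39 + 95.36 + 94.42 + 100.29 + 99.31 + 99.20 + 98.40 + 102.50 + 97.25) / 9 = 98.4578
Moving ranges: 4.03, 0.94, 5.87, 0.98, 0.11, 0.80, 4.10, 5.25; M̄R̄ = 22.0800 / 8 = 2.7600
LCL = X̄ − 3·M̄R̄/d₂ = 98.4578 − 3 × 2.7600 / 1.128 = 91.1174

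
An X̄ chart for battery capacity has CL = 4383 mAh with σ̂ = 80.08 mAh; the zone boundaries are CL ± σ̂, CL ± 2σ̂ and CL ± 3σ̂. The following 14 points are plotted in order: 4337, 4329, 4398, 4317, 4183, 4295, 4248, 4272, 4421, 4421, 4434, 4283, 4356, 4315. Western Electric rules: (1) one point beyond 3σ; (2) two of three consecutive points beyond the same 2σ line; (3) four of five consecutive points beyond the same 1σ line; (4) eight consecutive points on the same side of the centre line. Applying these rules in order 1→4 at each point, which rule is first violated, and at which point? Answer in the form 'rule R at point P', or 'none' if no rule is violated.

Zone of each point (C = within 1σ̂, B = 1σ̂–2σ̂, A = 2σ̂–3σ̂, * = beyond 3σ̂; sign = side of CL): 1:-C, 2:-C, 3:+C, 4:-C, 5:-A, 6:-B, 7:-B, 8:-B, 9:+C, 10:+C, 11:+C, 12:-B, 13:-C, 14:-C
Rule 3 (four of five consecutive points beyond the same 1σ limit) is satisfied at point 8.

rule 3 at point 8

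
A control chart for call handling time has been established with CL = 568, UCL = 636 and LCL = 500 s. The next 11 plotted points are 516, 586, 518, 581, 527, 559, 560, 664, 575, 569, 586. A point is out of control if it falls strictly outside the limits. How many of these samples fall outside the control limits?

Compare each point to [500, 636]: sample 8 = 664 > UCL.

1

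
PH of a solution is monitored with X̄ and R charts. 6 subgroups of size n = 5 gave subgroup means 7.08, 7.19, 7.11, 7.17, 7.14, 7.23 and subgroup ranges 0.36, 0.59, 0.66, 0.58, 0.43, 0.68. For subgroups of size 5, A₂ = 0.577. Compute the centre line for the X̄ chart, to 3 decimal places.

7.153

X̄̄ = (7.08 + 7.19 + 7.11 + 7.17 + 7.14 + 7.23) / 6 = 42.9200 / 6 = 7.1533
CL = X̄̄ = 7.1533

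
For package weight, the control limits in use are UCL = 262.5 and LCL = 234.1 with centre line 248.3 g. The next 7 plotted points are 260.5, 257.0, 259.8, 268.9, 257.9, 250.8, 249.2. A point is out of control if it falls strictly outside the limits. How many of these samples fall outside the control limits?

1

Compare each point to [234.1, 262.5]: sample 4 = 268.9 > UCL.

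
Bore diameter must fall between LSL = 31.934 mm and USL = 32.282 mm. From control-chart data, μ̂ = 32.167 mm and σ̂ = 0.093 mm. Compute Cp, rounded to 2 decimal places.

Cp = (USL − LSL) / (6σ̂) = (32.282 − 31.934) / (6 × 0.093) = 0.3480 / 0.5580 = 0.6237

0.62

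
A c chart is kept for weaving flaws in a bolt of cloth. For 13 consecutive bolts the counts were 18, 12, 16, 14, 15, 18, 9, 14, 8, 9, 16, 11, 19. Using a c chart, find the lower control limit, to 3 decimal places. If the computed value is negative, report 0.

2.637

c̄ = (18 + 12 + 16 + 14 + 15 + 18 + 9 + 14 + 8 + 9 + 16 + 11 + 19) / 13 = 179 / 13 = 13.7692
LCL = c̄ − 3√c̄ = 13.7692 − 3 × 3.7107 = 2.6372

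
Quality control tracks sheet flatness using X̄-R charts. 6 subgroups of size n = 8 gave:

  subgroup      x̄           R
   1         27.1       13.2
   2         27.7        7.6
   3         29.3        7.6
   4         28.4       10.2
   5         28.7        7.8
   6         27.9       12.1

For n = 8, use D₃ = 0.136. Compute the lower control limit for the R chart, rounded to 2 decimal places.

R̄ = (13.2 + 7.6 + 7.6 + 10.2 + 7.8 + 12.1) / 6 = 58.5000 / 6 = 9.7500
LCL_R = D₃·R̄ = 0.136 × 9.7500 = 1.3260

1.33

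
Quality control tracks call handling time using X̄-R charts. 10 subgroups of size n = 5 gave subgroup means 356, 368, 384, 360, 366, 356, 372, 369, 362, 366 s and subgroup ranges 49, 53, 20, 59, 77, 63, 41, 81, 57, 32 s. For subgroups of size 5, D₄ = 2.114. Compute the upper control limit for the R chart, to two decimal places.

R̄ = (49 + 53 + 20 + 59 + 77 + 63 + 41 + 81 + 57 + 32) / 10 = 532.0000 / 10 = 53.2000
UCL_R = D₄·R̄ = 2.114 × 53.2000 = 112.4648

112.46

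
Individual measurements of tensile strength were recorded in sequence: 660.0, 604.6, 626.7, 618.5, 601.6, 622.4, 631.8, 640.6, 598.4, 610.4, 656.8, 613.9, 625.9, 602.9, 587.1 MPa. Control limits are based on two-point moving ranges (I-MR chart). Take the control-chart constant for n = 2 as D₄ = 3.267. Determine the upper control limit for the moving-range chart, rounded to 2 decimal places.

78.38

Moving ranges: 55.4, 22.1, 8.2, 16.9, 20.8, 9.4, 8.8, 42.2, 12.0, 46.4, 42.9, 12.0, 23.0, 15.8; M̄R̄ = 335.9000 / 14 = 23.9929
UCL_MR = D₄·M̄R̄ = 3.267 × 23.9929 = 78.3847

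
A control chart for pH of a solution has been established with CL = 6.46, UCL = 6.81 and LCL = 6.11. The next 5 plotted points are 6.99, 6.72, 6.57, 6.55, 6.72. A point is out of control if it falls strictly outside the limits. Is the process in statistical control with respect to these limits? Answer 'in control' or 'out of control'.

Compare each point to [6.11, 6.81]: sample 1 = 6.99 > UCL.

out of control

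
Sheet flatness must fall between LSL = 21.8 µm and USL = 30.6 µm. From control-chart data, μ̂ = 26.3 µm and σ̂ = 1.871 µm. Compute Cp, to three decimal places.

0.784

Cp = (USL − LSL) / (6σ̂) = (30.6 − 21.8) / (6 × 1.871) = 8.8000 / 11.2260 = 0.7839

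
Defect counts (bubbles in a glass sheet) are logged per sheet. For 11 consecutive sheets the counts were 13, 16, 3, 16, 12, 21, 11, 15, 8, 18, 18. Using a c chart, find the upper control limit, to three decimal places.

c̄ = (13 + 16 + 3 + 16 + 12 + 21 + 11 + 15 + 8 + 18 + 18) / 11 = 151 / 11 = 13.7273
UCL = c̄ + 3√c̄ = 13.7273 + 3 × √13.7273 = 13.7273 + 3 × 3.7050 = 24.8424

24.842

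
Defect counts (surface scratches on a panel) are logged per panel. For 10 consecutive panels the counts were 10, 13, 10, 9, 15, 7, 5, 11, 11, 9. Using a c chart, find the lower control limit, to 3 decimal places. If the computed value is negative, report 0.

0.513

c̄ = (10 + 13 + 10 + 9 + 15 + 7 + 5 + 11 + 11 + 9) / 10 = 100 / 10 = 10.0000
LCL = c̄ − 3√c̄ = 10.0000 − 3 × 3.1623 = 0.5132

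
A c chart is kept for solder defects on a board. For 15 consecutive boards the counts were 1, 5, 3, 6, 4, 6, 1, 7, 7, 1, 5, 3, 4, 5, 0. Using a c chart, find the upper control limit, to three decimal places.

c̄ = (1 + 5 + 3 + 6 + 4 + 6 + 1 + 7 + 7 + 1 + 5 + 3 + 4 + 5 + 0) / 15 = 58 / 15 = 3.8667
UCL = c̄ + 3√c̄ = 3.8667 + 3 × √3.8667 = 3.8667 + 3 × 1.9664 = 9.7658

9.766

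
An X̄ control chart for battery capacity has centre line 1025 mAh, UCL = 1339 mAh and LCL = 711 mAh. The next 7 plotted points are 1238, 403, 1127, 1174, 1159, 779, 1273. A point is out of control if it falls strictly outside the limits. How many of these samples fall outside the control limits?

1

Compare each point to [711, 1339]: sample 2 = 403 < LCL.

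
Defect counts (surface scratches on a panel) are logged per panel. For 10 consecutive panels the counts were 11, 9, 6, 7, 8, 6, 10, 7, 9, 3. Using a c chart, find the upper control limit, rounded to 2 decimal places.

15.87

c̄ = (11 + 9 + 6 + 7 + 8 + 6 + 10 + 7 + 9 + 3) / 10 = 76 / 10 = 7.6000
UCL = c̄ + 3√c̄ = 7.6000 + 3 × √7.6000 = 7.6000 + 3 × 2.7568 = 15.8704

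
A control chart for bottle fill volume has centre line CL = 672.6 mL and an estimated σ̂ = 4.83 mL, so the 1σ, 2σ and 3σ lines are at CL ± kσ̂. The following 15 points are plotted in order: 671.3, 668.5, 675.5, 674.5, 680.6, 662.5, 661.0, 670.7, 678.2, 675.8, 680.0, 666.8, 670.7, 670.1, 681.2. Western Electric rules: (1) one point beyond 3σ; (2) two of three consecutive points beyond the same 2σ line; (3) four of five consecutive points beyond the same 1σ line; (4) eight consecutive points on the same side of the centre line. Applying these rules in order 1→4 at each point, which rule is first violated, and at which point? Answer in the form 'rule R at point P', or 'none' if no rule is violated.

rule 2 at point 7

Zone of each point (C = within 1σ̂, B = 1σ̂–2σ̂, A = 2σ̂–3σ̂, * = beyond 3σ̂; sign = side of CL): 1:-C, 2:-C, 3:+C, 4:+C, 5:+B, 6:-A, 7:-A, 8:-C, 9:+B, 10:+C, 11:+B, 12:-B, 13:-C, 14:-C, 15:+B
Rule 2 (two of three consecutive points beyond the same 2σ limit) is satisfied at point 7.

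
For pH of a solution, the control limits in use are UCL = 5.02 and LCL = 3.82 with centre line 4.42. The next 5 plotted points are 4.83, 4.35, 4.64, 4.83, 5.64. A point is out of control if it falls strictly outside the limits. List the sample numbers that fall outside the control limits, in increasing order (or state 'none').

Compare each point to [3.82, 5.02]: sample 5 = 5.64 > UCL.

5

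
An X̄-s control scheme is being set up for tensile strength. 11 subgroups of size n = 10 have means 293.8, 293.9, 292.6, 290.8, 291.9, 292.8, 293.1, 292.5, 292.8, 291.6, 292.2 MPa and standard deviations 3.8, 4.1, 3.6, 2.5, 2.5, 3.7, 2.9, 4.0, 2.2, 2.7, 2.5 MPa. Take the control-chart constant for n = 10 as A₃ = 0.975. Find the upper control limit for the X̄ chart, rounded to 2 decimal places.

X̄̄ = (293.8 + 293.9 + 292.6 + 290.8 + 291.9 + 292.8 + 293.1 + 292.5 + 292.8 + 291.6 + 292.2) / 11 = 292.5455
s̄ = (3.8 + 4.1 + 3.6 + 2.5 + 2.5 + 3.7 + 2.9 + 4.0 + 2.2 + 2.7 + 2.5) / 11 = 3.1364
UCL = X̄̄ + A₃·s̄ = 292.5455 + 0.975 × 3.1364 = 295.6034

295.60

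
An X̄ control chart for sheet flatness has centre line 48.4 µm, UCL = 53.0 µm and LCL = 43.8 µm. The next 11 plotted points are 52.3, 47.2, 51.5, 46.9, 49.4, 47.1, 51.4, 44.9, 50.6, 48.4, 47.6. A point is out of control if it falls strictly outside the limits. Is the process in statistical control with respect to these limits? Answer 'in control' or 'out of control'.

in control

All 11 points lie within [43.8, 53.0].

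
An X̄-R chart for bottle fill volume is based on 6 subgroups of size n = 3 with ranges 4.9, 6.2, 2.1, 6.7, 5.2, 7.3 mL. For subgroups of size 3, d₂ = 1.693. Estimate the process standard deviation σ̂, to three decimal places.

3.190

R̄ = (4.9 + 6.2 + 2.1 + 6.7 + 5.2 + 7.3) / 6 = 5.4000
σ̂ = R̄ / d₂ = 5.4000 / 1.693 = 3.1896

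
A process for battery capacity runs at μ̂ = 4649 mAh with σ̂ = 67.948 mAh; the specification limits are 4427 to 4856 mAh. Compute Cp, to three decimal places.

Cp = (USL − LSL) / (6σ̂) = (4856 − 4427) / (6 × 67.948) = 429.0000 / 407.6880 = 1.0523

1.052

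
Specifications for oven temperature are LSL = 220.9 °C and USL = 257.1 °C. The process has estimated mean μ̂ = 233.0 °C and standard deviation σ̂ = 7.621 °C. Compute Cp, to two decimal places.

Cp = (USL − LSL) / (6σ̂) = (257.1 − 220.9) / (6 × 7.621) = 36.2000 / 45.7260 = 0.7917

0.79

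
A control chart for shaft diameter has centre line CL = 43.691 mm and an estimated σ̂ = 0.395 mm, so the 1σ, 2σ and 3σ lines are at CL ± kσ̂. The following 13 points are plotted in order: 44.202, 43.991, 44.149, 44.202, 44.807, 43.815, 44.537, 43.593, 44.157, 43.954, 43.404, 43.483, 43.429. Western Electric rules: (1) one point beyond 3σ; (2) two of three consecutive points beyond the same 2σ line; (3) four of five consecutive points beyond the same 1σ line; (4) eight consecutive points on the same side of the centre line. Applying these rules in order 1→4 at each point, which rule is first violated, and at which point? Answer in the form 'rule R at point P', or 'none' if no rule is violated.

rule 3 at point 5

Zone of each point (C = within 1σ̂, B = 1σ̂–2σ̂, A = 2σ̂–3σ̂, * = beyond 3σ̂; sign = side of CL): 1:+B, 2:+C, 3:+B, 4:+B, 5:+A, 6:+C, 7:+A, 8:-C, 9:+B, 10:+C, 11:-C, 12:-C, 13:-C
Rule 3 (four of five consecutive points beyond the same 1σ limit) is satisfied at point 5.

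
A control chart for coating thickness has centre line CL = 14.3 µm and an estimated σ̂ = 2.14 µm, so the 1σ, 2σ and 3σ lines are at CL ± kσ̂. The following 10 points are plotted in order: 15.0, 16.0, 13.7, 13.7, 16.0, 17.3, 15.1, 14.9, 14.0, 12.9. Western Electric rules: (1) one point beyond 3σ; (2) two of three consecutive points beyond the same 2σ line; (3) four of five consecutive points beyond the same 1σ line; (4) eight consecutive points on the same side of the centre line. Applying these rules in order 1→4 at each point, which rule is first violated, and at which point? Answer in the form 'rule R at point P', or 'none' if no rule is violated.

none

Zone of each point (C = within 1σ̂, B = 1σ̂–2σ̂, A = 2σ̂–3σ̂, * = beyond 3σ̂; sign = side of CL): 1:+C, 2:+C, 3:-C, 4:-C, 5:+C, 6:+B, 7:+C, 8:+C, 9:-C, 10:-C
No rule fires across all 10 points.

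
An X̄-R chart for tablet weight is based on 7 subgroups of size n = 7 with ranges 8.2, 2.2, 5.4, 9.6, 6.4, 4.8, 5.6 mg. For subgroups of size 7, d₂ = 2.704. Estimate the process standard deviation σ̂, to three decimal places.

2.230

R̄ = (8.2 + 2.2 + 5.4 + 9.6 + 6.4 + 4.8 + 5.6) / 7 = 6.0286
σ̂ = R̄ / d₂ = 6.0286 / 2.704 = 2.2295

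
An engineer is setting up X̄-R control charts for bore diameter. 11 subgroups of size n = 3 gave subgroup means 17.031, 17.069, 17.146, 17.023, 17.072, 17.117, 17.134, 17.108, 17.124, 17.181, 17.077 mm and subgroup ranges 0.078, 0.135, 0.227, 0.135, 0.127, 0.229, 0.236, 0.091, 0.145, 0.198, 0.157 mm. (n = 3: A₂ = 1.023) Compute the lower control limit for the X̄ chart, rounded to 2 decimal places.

16.93

X̄̄ = (17.031 + 17.069 + 17.146 + 17.023 + 17.072 + 17.117 + 17.134 + 17.108 + 17.124 + 17.181 + 17.077) / 11 = 188.0820 / 11 = 17.0984
R̄ = (0.078 + 0.135 + 0.227 + 0.135 + 0.127 + 0.229 + 0.236 + 0.091 + 0.145 + 0.198 + 0.157) / 11 = 1.7580 / 11 = 0.1598
LCL = X̄̄ − A₂·R̄ = 17.0984 − 1.023 × 0.1598 = 16.9349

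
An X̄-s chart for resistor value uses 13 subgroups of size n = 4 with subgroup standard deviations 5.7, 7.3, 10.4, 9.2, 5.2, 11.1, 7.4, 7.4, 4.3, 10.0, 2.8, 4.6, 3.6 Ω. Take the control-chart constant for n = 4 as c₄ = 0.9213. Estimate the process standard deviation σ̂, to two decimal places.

s̄ = (5.7 + 7.3 + 10.4 + 9.2 + 5.2 + 11.1 + 7.4 + 7.4 + 4.3 + 10.0 + 2.8 + 4.6 + 3.6) / 13 = 6.8462
σ̂ = s̄ / c₄ = 6.8462 / 0.9213 = 7.4310

7.43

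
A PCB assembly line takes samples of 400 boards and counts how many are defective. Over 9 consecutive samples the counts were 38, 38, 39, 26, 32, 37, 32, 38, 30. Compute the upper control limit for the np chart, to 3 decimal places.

51.276

p̄ = Σdᵢ / (k·n) = 310 / (9 × 400) = 0.08611
UCL = np̄ + 3·√(np̄(1−p̄)) = 34.4444 + 3 × √(34.4444×0.91389) = 34.4444 + 3 × 5.6106 = 51.2761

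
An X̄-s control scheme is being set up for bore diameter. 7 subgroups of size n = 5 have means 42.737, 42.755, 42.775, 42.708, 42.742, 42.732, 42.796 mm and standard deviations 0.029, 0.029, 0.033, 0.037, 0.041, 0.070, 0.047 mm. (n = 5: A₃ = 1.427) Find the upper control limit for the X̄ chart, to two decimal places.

42.81

X̄̄ = (42.737 + 42.755 + 42.775 + 42.708 + 42.742 + 42.732 + 42.796) / 7 = 42.7493
s̄ = (0.029 + 0.029 + 0.033 + 0.037 + 0.041 + 0.070 + 0.047) / 7 = 0.0409
UCL = X̄̄ + A₃·s̄ = 42.7493 + 1.427 × 0.0409 = 42.8076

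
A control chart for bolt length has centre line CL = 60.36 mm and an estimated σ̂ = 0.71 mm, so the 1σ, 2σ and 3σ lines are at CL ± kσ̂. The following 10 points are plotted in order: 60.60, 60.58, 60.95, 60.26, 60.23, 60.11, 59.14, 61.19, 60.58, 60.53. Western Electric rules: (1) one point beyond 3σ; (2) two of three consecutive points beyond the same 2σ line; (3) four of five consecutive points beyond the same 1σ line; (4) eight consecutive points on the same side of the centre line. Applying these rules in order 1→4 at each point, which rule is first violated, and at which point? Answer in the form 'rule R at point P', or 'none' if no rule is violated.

Zone of each point (C = within 1σ̂, B = 1σ̂–2σ̂, A = 2σ̂–3σ̂, * = beyond 3σ̂; sign = side of CL): 1:+C, 2:+C, 3:+C, 4:-C, 5:-C, 6:-C, 7:-B, 8:+B, 9:+C, 10:+C
No rule fires across all 10 points.

none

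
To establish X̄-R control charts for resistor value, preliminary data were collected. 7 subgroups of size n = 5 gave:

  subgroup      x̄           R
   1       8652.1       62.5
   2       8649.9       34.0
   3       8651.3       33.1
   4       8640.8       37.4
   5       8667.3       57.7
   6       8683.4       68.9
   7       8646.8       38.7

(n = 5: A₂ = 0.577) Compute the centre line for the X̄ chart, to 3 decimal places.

8655.943

X̄̄ = (8652.1 + 8649.9 + 8651.3 + 8640.8 + 8667.3 + 8683.4 + 8646.8) / 7 = 60591.6000 / 7 = 8655.9429
CL = X̄̄ = 8655.9429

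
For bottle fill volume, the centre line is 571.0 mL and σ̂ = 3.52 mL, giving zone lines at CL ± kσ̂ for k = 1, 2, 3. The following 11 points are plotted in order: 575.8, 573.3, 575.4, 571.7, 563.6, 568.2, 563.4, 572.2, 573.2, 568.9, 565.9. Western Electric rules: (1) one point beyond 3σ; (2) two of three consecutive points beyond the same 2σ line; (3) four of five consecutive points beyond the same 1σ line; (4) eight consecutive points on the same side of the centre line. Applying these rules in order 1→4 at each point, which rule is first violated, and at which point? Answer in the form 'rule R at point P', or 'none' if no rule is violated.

rule 2 at point 7

Zone of each point (C = within 1σ̂, B = 1σ̂–2σ̂, A = 2σ̂–3σ̂, * = beyond 3σ̂; sign = side of CL): 1:+B, 2:+C, 3:+B, 4:+C, 5:-A, 6:-C, 7:-A, 8:+C, 9:+C, 10:-C, 11:-B
Rule 2 (two of three consecutive points beyond the same 2σ limit) is satisfied at point 7.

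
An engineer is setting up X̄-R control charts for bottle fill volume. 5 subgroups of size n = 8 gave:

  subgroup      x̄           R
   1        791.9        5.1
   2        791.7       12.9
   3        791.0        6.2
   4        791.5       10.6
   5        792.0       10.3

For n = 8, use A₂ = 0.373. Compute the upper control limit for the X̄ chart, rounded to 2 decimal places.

794.98

X̄̄ = (791.9 + 791.7 + 791.0 + 791.5 + 792.0) / 5 = 3958.1000 / 5 = 791.6200
R̄ = (5.1 + 12.9 + 6.2 + 10.6 + 10.3) / 5 = 45.1000 / 5 = 9.0200
UCL = X̄̄ + A₂·R̄ = 791.6200 + 0.373 × 9.0200 = 794.9845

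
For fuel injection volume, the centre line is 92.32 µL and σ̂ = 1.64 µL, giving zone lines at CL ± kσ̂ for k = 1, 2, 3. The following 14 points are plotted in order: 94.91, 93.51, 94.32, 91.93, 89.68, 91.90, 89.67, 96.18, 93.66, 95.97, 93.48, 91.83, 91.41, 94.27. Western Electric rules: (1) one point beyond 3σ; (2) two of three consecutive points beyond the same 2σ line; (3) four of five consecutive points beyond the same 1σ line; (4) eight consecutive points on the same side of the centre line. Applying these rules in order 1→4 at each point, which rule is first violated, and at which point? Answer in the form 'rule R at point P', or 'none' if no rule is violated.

Zone of each point (C = within 1σ̂, B = 1σ̂–2σ̂, A = 2σ̂–3σ̂, * = beyond 3σ̂; sign = side of CL): 1:+B, 2:+C, 3:+B, 4:-C, 5:-B, 6:-C, 7:-B, 8:+A, 9:+C, 10:+A, 11:+C, 12:-C, 13:-C, 14:+B
Rule 2 (two of three consecutive points beyond the same 2σ limit) is satisfied at point 10.

rule 2 at point 10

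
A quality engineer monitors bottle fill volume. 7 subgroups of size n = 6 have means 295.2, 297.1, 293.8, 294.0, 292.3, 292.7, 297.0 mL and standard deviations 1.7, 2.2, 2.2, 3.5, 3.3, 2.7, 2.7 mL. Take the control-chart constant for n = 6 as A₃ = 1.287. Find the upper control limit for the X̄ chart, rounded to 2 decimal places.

297.95

X̄̄ = (295.2 + 297.1 + 293.8 + 294.0 + 292.3 + 292.7 + 297.0) / 7 = 294.5857
s̄ = (1.7 + 2.2 + 2.2 + 3.5 + 3.3 + 2.7 + 2.7) / 7 = 2.6143
UCL = X̄̄ + A₃·s̄ = 294.5857 + 1.287 × 2.6143 = 297.9503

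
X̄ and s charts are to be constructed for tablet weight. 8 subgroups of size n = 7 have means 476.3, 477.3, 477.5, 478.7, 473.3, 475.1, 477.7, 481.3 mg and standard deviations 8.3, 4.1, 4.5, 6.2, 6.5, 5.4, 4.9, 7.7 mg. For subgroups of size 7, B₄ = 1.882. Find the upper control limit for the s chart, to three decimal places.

11.198

s̄ = (8.3 + 4.1 + 4.5 + 6.2 + 6.5 + 5.4 + 4.9 + 7.7) / 8 = 5.9500
UCL_s = B₄·s̄ = 1.882 × 5.9500 = 11.1979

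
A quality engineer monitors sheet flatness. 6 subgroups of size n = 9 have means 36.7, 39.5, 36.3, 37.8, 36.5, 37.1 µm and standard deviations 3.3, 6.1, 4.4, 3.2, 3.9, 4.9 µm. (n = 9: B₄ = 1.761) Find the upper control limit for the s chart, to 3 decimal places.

s̄ = (3.3 + 6.1 + 4.4 + 3.2 + 3.9 + 4.9) / 6 = 4.3000
UCL_s = B₄·s̄ = 1.761 × 4.3000 = 7.5723

7.572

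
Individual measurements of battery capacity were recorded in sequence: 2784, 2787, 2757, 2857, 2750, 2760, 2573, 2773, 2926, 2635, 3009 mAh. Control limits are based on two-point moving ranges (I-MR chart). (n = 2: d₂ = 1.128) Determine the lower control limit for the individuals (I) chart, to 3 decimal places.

2395.850

X̄ = (2784 + 2787 + 2757 + 2857 + 2750 + 2760 + 2573 + 2773 + 2926 + 2635 + 3009) / 11 = 2782.8182
Moving ranges: 3, 30, 100, 107, 10, 187, 200, 153, 291, 374; M̄R̄ = 1455.0000 / 10 = 145.5000
LCL = X̄ − 3·M̄R̄/d₂ = 2782.8182 − 3 × 145.5000 / 1.128 = 2395.8501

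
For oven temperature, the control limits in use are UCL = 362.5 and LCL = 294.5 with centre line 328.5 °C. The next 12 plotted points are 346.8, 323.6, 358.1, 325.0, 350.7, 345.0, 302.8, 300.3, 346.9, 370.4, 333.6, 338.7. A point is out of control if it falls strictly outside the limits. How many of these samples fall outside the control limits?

Compare each point to [294.5, 362.5]: sample 10 = 370.4 > UCL.

1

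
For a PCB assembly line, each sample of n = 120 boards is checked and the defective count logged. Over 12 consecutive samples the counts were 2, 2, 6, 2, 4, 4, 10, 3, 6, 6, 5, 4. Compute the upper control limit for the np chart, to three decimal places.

p̄ = Σdᵢ / (k·n) = 54 / (12 × 120) = 0.03750
UCL = np̄ + 3·√(np̄(1−p̄)) = 4.5000 + 3 × √(4.5000×0.96250) = 4.5000 + 3 × 2.0812 = 10.7435

10.743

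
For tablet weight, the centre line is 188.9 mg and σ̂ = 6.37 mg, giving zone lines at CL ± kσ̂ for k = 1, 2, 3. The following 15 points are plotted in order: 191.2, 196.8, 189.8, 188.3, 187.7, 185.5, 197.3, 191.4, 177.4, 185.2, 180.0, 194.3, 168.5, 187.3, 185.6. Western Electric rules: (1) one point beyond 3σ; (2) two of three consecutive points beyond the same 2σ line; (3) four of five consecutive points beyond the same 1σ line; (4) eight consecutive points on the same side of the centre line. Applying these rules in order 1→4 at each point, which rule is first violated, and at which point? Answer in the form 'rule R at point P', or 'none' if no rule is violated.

Zone of each point (C = within 1σ̂, B = 1σ̂–2σ̂, A = 2σ̂–3σ̂, * = beyond 3σ̂; sign = side of CL): 1:+C, 2:+B, 3:+C, 4:-C, 5:-C, 6:-C, 7:+B, 8:+C, 9:-B, 10:-C, 11:-B, 12:+C, 13:-*, 14:-C, 15:-C
Rule 1 (one point beyond the 3σ limits) is satisfied at point 13.

rule 1 at point 13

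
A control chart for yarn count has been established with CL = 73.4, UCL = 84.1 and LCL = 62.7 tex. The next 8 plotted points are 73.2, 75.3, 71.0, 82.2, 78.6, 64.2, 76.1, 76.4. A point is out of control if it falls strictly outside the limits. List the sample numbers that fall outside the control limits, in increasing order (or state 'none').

All 8 points lie within [62.7, 84.1].

none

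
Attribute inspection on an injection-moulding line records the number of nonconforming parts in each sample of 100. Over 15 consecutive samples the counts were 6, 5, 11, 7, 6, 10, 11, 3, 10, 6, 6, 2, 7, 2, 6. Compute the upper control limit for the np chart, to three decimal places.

13.947

p̄ = Σdᵢ / (k·n) = 98 / (15 × 100) = 0.06533
UCL = np̄ + 3·√(np̄(1−p̄)) = 6.5333 + 3 × √(6.5333×0.93467) = 6.5333 + 3 × 2.4711 = 13.9467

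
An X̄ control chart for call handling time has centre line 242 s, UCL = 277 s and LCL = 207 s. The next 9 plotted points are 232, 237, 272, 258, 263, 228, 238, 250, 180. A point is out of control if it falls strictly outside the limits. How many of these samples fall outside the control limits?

1

Compare each point to [207, 277]: sample 9 = 180 < LCL.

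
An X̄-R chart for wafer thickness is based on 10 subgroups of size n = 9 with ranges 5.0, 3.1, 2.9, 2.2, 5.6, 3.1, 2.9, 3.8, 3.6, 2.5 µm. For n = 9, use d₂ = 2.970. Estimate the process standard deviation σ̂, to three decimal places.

1.168

R̄ = (5.0 + 3.1 + 2.9 + 2.2 + 5.6 + 3.1 + 2.9 + 3.8 + 3.6 + 2.5) / 10 = 3.4700
σ̂ = R̄ / d₂ = 3.4700 / 2.970 = 1.1684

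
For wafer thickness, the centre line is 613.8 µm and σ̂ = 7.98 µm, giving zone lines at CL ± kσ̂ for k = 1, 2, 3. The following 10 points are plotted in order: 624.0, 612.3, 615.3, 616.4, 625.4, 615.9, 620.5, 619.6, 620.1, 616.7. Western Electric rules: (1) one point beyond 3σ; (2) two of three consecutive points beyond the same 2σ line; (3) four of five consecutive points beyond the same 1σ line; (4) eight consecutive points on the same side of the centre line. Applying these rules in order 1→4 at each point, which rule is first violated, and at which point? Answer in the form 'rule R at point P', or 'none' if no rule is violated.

Zone of each point (C = within 1σ̂, B = 1σ̂–2σ̂, A = 2σ̂–3σ̂, * = beyond 3σ̂; sign = side of CL): 1:+B, 2:-C, 3:+C, 4:+C, 5:+B, 6:+C, 7:+C, 8:+C, 9:+C, 10:+C
Rule 4 (eight consecutive points on the same side of the centre line) is satisfied at point 10.

rule 4 at point 10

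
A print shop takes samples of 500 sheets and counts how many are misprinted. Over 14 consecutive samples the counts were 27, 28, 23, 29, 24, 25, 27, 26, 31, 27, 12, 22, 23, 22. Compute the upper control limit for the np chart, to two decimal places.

p̄ = Σdᵢ / (k·n) = 346 / (14 × 500) = 0.04943
UCL = np̄ + 3·√(np̄(1−p̄)) = 24.7143 + 3 × √(24.7143×0.95057) = 24.7143 + 3 × 4.8469 = 39.2551

39.26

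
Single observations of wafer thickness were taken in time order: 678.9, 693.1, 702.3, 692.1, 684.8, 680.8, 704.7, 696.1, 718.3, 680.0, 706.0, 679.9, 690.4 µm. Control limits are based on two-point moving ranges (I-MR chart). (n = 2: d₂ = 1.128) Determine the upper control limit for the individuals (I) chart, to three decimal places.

X̄ = (678.9 + 693.1 + 702.3 + 692.1 + 684.8 + 680.8 + 704.7 + 696.1 + 718.3 + 680.0 + 706.0 + 679.9 + 690.4) / 13 = 692.8769
Moving ranges: 14.2, 9.2, 10.2, 7.3, 4.0, 23.9, 8.6, 22.2, 38.3, 26.0, 26.1, 10.5; M̄R̄ = 200.5000 / 12 = 16.7083
UCL = X̄ + 3·M̄R̄/d₂ = 692.8769 + 3 × 16.7083 / 1.128 = 737.3140

737.314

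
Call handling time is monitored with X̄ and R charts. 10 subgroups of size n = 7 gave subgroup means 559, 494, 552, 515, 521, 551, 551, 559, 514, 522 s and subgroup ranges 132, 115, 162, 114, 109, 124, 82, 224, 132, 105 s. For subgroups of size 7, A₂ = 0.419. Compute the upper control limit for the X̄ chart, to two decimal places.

588.23

X̄̄ = (559 + 494 + 552 + 515 + 521 + 551 + 551 + 559 + 514 + 522) / 10 = 5338.0000 / 10 = 533.8000
R̄ = (132 + 115 + 162 + 114 + 109 + 124 + 82 + 224 + 132 + 105) / 10 = 1299.0000 / 10 = 129.9000
UCL = X̄̄ + A₂·R̄ = 533.8000 + 0.419 × 129.9000 = 588.2281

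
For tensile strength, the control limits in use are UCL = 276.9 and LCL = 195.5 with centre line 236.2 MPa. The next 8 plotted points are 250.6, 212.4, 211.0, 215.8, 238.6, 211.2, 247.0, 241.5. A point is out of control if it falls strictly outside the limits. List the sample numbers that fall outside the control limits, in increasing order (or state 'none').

All 8 points lie within [195.5, 276.9].

none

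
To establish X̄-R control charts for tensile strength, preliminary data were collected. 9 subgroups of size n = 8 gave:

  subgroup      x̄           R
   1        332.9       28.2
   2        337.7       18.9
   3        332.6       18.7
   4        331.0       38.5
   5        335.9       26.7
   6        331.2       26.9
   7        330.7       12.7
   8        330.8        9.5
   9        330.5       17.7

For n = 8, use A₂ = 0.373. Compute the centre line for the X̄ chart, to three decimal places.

X̄̄ = (332.9 + 337.7 + 332.6 + 331.0 + 335.9 + 331.2 + 330.7 + 330.8 + 330.5) / 9 = 2993.3000 / 9 = 332.5889
CL = X̄̄ = 332.5889

332.589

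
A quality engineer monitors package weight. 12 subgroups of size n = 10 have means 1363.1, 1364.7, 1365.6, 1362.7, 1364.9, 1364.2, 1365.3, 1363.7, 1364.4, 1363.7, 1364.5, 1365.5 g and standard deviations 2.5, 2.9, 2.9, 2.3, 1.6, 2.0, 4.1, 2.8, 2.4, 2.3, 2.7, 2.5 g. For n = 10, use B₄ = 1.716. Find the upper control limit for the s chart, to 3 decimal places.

4.433

s̄ = (2.5 + 2.9 + 2.9 + 2.3 + 1.6 + 2.0 + 4.1 + 2.8 + 2.4 + 2.3 + 2.7 + 2.5) / 12 = 2.5833
UCL_s = B₄·s̄ = 1.716 × 2.5833 = 4.4330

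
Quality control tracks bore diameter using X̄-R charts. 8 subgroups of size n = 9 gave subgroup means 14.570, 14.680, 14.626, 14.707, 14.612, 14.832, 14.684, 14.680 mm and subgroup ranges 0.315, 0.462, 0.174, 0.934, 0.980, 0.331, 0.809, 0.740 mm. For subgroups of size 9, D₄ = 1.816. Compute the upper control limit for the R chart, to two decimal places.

1.08

R̄ = (0.315 + 0.462 + 0.174 + 0.934 + 0.980 + 0.331 + 0.809 + 0.740) / 8 = 4.7450 / 8 = 0.5931
UCL_R = D₄·R̄ = 1.816 × 0.5931 = 1.0771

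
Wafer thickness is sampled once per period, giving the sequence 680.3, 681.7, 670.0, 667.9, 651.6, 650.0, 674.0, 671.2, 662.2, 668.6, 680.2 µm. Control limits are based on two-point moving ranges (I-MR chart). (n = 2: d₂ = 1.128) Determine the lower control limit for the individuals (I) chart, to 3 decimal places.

645.770

X̄ = (680.3 + 681.7 + 670.0 + 667.9 + 651.6 + 650.0 + 674.0 + 671.2 + 662.2 + 668.6 + 680.2) / 11 = 668.8818
Moving ranges: 1.4, 11.7, 2.1, 16.3, 1.6, 24.0, 2.8, 9.0, 6.4, 11.6; M̄R̄ = 86.9000 / 10 = 8.6900
LCL = X̄ − 3·M̄R̄/d₂ = 668.8818 − 3 × 8.6900 / 1.128 = 645.7701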